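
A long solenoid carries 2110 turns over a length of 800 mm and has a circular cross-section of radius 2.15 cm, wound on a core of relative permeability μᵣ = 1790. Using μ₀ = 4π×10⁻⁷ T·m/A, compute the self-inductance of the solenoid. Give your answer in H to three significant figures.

L ≈ 18.2 H

A = πr² = π(2.150×10^-2 m)² = 1.452×10^-3 m².
For a long solenoid, L = μ₀μᵣN²A/ℓ.
L = (4π×10⁻⁷)(1790)(2110)²(1.452×10^-3)/(0.8 m) = 18.18 H.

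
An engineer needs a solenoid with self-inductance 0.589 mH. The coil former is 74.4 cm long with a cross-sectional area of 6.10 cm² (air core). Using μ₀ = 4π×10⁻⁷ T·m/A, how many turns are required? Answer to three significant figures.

A = 6.10 cm² = 6.100×10^-4 m².
From L = μ₀N²A/ℓ, N = √(Lℓ / (μ₀A)).
N = √[(5.890×10^-4)(0.744) / ((4π×10⁻⁷)×6.100×10^-4)] = √(5.717×10^5) ≈ 756.1.

N ≈ 756 turns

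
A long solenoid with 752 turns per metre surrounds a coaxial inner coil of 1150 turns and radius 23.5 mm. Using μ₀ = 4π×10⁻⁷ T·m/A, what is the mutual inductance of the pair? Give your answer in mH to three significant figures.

M ≈ 1.89 mH

The outer solenoid produces a uniform field B₁ = μ₀n₁I₁ across the inner coil,
so the flux linkage is N₂Φ = N₂B₁A₂ = μ₀n₁N₂A₂·I₁, giving M = μ₀n₁N₂A₂.
A₂ = πr² = π(2.350×10^-2 m)² = 1.7349×10^-3 m².
M = (4π×10⁻⁷)(752)(1150)(1.7349×10^-3) = 1.885×10^-3 H.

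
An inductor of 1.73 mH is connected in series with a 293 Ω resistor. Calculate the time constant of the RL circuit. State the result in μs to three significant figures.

τ = L/R = (1.730×10^-3 H)/(293 Ω) = 5.904×10^-6 s.

τ ≈ 5.90 μs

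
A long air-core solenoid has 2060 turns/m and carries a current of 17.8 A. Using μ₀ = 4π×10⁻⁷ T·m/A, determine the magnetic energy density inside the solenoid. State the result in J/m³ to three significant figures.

B = μ₀nI = (4π×10⁻⁷)(2.060×10^3)(17.8) = 4.608×10^-2 T.
u = B²/(2μ₀) = (4.608×10^-2)²/(2×4π×10⁻⁷) = 844.8 J/m³.

u ≈ 845 J/m³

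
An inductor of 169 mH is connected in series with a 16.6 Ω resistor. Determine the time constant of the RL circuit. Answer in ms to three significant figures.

τ ≈ 10.2 ms

τ = L/R = (0.169 H)/(16.6 Ω) = 1.018×10^-2 s.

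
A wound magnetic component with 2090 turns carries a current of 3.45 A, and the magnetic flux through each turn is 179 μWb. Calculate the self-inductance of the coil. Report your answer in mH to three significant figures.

L ≈ 108 mH

Self-inductance is defined by L = NΦ_B/I (flux linkage over current).
L = (2090)(1.790×10^-4 Wb)/(3.45 A) = 0.1084 H.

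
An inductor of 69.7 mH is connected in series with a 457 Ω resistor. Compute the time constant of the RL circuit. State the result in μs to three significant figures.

τ = L/R = (6.970×10^-2 H)/(457 Ω) = 1.525×10^-4 s.

τ ≈ 153 μs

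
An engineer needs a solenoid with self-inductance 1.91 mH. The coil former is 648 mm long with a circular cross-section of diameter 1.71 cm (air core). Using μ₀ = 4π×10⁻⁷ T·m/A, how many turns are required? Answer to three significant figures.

A = π(d/2)² = π(8.550×10^-3 m)² = 2.297×10^-4 m².
From L = μ₀N²A/ℓ, N = √(Lℓ / (μ₀A)).
N = √[(1.910×10^-3)(0.648) / ((4π×10⁻⁷)×2.297×10^-4)] = √(4.289×10^6) ≈ 2070.9.

N ≈ 2070 turns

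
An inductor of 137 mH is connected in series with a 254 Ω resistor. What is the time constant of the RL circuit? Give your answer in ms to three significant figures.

τ ≈ 0.539 ms

τ = L/R = (0.137 H)/(254 Ω) = 5.394×10^-4 s.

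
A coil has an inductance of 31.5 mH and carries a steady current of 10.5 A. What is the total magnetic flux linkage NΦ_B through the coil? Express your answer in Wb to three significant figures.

NΦ_B ≈ 0.331 Wb

From L = NΦ_B/I, the flux linkage is NΦ_B = LI.
NΦ_B = (3.150×10^-2 H)(10.5 A) = 0.3307 Wb.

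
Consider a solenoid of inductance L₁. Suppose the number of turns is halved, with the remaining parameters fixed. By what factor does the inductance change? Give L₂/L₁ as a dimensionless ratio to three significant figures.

L₂/L₁ = 0.250

For a solenoid, L ∝ μᵣN²A/ℓ.
L₂/L₁ = (0.5)^2 = 0.250.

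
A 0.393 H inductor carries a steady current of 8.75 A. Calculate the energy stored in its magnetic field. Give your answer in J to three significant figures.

U ≈ 15.0 J

Stored magnetic energy: U = ½LI².
U = ½(0.393 H)(8.75 A)² = 15.04 J.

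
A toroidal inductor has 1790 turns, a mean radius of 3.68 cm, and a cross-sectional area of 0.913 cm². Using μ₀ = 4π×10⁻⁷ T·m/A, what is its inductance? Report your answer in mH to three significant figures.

L ≈ 1.59 mH

For a thin toroid, L = μ₀N²A/(2πR).
L = (4π×10⁻⁷)(1790)²(9.130×10^-5) / (2π×3.680×10^-2 m) = 1.590×10^-3 H.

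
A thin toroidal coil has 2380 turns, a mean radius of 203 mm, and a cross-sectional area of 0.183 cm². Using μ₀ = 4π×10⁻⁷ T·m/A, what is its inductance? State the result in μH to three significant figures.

L ≈ 102 μH

For a thin toroid, L = μ₀N²A/(2πR).
L = (4π×10⁻⁷)(2380)²(1.830×10^-5) / (2π×0.203 m) = 1.021×10^-4 H.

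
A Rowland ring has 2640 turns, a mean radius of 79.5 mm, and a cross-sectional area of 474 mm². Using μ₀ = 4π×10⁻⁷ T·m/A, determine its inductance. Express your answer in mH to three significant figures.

For a thin toroid, L = μ₀N²A/(2πR).
L = (4π×10⁻⁷)(2640)²(4.740×10^-4) / (2π×7.950×10^-2 m) = 8.311×10^-3 H.

L ≈ 8.31 mH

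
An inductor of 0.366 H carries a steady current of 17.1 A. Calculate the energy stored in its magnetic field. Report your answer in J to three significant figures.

Stored magnetic energy: U = ½LI².
U = ½(0.366 H)(17.1 A)² = 53.51 J.

U ≈ 53.5 J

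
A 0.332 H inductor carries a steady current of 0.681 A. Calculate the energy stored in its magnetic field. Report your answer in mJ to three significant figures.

U ≈ 77.0 mJ

Stored magnetic energy: U = ½LI².
U = ½(0.332 H)(0.681 A)² = 7.698×10^-2 J.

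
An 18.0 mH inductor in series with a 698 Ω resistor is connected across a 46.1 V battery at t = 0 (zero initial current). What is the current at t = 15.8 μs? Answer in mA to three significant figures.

τ = L/R = 1.800×10^-2/698 = 2.579×10^-5 s; final current I_∞ = ε/R = 46.1/698 = 6.6046×10^-2 A.
I(t) = I_∞(1 − e^(−t/τ)) with t/τ = 0.613.
I = (6.6046×10^-2)(1 − e^(−0.613)) = 3.026×10^-2 A.

I ≈ 30.3 mA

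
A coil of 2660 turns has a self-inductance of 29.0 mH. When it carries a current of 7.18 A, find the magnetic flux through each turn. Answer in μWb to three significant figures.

Φ_B ≈ 78.3 μWb

From L = NΦ_B/I, the flux per turn is Φ_B = LI/N.
Φ_B = (2.900×10^-2 H)(7.18 A)/2660 = 7.828×10^-5 Wb.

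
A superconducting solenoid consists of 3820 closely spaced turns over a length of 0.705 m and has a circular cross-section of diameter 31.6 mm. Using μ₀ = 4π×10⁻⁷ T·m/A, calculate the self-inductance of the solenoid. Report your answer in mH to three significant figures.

A = π(d/2)² = π(1.580×10^-2 m)² = 7.843×10^-4 m².
For a long solenoid, L = μ₀N²A/ℓ.
L = (4π×10⁻⁷)(3820)²(7.843×10^-4)/(0.705 m) = 2.040×10^-2 H.

L ≈ 20.4 mH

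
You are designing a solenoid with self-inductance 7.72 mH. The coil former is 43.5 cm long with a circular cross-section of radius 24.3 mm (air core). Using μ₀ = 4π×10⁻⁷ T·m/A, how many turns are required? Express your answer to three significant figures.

N ≈ 1200 turns

A = πr² = π(2.430×10^-2 m)² = 1.855×10^-3 m².
From L = μ₀N²A/ℓ, N = √(Lℓ / (μ₀A)).
N = √[(7.720×10^-3)(0.435) / ((4π×10⁻⁷)×1.855×10^-3)] = √(1.441×10^6) ≈ 1200.2.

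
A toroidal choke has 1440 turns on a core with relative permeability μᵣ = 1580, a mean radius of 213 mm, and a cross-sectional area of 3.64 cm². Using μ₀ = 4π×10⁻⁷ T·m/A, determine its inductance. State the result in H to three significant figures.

L ≈ 1.12 H

For a thin toroid, L = μ₀μᵣN²A/(2πR).
L = (4π×10⁻⁷)(1580)(1440)²(3.640×10^-4) / (2π×0.213 m) = 1.12 H.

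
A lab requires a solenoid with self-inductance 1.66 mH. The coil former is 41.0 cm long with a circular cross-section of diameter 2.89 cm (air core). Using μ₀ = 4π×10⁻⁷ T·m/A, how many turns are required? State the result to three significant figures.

A = π(d/2)² = π(1.445×10^-2 m)² = 6.560×10^-4 m².
From L = μ₀N²A/ℓ, N = √(Lℓ / (μ₀A)).
N = √[(1.660×10^-3)(0.41) / ((4π×10⁻⁷)×6.560×10^-4)] = √(8.257×10^5) ≈ 908.7.

N ≈ 909 turns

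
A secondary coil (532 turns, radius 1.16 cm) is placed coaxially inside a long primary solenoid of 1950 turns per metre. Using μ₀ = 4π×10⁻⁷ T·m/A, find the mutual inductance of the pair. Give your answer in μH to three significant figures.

The outer solenoid produces a uniform field B₁ = μ₀n₁I₁ across the inner coil,
so the flux linkage is N₂Φ = N₂B₁A₂ = μ₀n₁N₂A₂·I₁, giving M = μ₀n₁N₂A₂.
A₂ = πr² = π(1.160×10^-2 m)² = 4.227×10^-4 m².
M = (4π×10⁻⁷)(1950)(532)(4.227×10^-4) = 5.511×10^-4 H.

M ≈ 551 μH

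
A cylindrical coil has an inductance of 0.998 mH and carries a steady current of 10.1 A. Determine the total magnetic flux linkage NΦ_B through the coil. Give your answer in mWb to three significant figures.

From L = NΦ_B/I, the flux linkage is NΦ_B = LI.
NΦ_B = (9.980×10^-4 H)(10.1 A) = 1.008×10^-2 Wb.

NΦ_B ≈ 10.1 mWb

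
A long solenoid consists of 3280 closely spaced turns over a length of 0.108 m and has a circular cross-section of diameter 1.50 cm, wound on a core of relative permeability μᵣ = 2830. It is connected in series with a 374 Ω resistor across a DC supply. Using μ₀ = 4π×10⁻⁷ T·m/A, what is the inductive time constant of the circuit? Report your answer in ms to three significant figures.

A = π(d/2)² = π(7.500×10^-3 m)² = 1.767×10^-4 m².
L = μ₀μᵣN²A/ℓ = (4π×10⁻⁷)(2830)(3280)²(1.767×10^-4)/(0.108) = 62.6 H.
τ = L/R = (62.6)/(374) = 0.1674 s.

τ ≈ 167 ms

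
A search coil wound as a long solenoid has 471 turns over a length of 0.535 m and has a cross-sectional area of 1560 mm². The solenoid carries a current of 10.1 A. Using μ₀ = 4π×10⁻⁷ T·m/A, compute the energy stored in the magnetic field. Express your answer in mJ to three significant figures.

U ≈ 41.5 mJ

A = 1560 mm² = 1.560×10^-3 m².
L = μ₀N²A/ℓ = (4π×10⁻⁷)(471)²(1.560×10^-3)/(0.535) = 8.129×10^-4 H.
U = ½LI² = ½(8.129×10^-4)(10.1)² = 4.146×10^-2 J.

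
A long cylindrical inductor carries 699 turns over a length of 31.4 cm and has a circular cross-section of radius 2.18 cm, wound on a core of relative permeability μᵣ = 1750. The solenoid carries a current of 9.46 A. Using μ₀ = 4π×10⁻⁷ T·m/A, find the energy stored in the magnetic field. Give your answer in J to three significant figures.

U ≈ 229 J

A = πr² = π(2.180×10^-2 m)² = 1.493×10^-3 m².
L = μ₀μᵣN²A/ℓ = (4π×10⁻⁷)(1750)(699)²(1.493×10^-3)/(0.314) = 5.109 H.
U = ½LI² = ½(5.109)(9.46)² = 228.6 J.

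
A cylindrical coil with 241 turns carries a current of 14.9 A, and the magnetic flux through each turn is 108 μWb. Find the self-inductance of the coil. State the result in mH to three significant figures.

Self-inductance is defined by L = NΦ_B/I (flux linkage over current).
L = (241)(1.080×10^-4 Wb)/(14.9 A) = 1.747×10^-3 H.

L ≈ 1.75 mH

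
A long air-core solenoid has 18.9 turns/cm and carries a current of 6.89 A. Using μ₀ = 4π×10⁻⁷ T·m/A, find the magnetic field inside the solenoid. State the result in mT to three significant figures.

B ≈ 16.4 mT

Inside a long solenoid, B = μ₀nI.
B = (4π×10⁻⁷)(1.890×10^3 m⁻¹)(6.89 A) = 1.636×10^-2 T.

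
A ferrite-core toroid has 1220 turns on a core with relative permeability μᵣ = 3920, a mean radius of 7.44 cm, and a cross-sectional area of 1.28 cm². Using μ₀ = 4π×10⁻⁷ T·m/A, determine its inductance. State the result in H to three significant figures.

L ≈ 2.01 H

For a thin toroid, L = μ₀μᵣN²A/(2πR).
L = (4π×10⁻⁷)(3920)(1220)²(1.280×10^-4) / (2π×7.440×10^-2 m) = 2.008 H.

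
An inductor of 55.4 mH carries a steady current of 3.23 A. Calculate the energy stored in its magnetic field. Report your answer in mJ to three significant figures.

Stored magnetic energy: U = ½LI².
U = ½(5.540×10^-2 H)(3.23 A)² = 0.289 J.

U ≈ 289 mJ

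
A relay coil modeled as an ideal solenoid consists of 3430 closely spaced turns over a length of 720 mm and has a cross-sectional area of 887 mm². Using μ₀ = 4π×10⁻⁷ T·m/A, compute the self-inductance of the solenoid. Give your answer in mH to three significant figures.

L ≈ 18.2 mH

A = 887 mm² = 8.870×10^-4 m².
For a long solenoid, L = μ₀N²A/ℓ.
L = (4π×10⁻⁷)(3430)²(8.870×10^-4)/(0.72 m) = 1.821×10^-2 H.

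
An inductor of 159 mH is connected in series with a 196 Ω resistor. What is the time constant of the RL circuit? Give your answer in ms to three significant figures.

τ = L/R = (0.159 H)/(196 Ω) = 8.112×10^-4 s.

τ ≈ 0.811 ms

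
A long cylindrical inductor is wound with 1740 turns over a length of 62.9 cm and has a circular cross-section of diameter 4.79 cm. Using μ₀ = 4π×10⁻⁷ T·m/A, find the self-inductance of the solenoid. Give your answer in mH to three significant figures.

L ≈ 10.9 mH

A = π(d/2)² = π(2.395×10^-2 m)² = 1.802×10^-3 m².
For a long solenoid, L = μ₀N²A/ℓ.
L = (4π×10⁻⁷)(1740)²(1.802×10^-3)/(0.629 m) = 1.090×10^-2 H.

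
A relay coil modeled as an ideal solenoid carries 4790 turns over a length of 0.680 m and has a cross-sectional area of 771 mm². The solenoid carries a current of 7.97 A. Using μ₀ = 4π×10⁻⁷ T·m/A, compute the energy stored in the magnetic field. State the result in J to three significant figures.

U ≈ 1.04 J

A = 771 mm² = 7.710×10^-4 m².
L = μ₀N²A/ℓ = (4π×10⁻⁷)(4790)²(7.710×10^-4)/(0.68) = 3.269×10^-2 H.
U = ½LI² = ½(3.269×10^-2)(7.97)² = 1.038 J.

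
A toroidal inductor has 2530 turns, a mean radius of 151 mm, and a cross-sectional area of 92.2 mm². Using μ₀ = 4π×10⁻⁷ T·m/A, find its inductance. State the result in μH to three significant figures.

For a thin toroid, L = μ₀N²A/(2πR).
L = (4π×10⁻⁷)(2530)²(9.220×10^-5) / (2π×0.151 m) = 7.817×10^-4 H.

L ≈ 782 μH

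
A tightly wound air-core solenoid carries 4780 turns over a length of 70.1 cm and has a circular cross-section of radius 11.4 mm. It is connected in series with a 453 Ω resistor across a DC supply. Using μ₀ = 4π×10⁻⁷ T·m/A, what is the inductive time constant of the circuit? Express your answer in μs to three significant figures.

A = πr² = π(1.140×10^-2 m)² = 4.083×10^-4 m².
L = μ₀N²A/ℓ = (4π×10⁻⁷)(4780)²(4.083×10^-4)/(0.701) = 1.672×10^-2 H.
τ = L/R = (1.672×10^-2)/(453) = 3.692×10^-5 s.

τ ≈ 36.9 μs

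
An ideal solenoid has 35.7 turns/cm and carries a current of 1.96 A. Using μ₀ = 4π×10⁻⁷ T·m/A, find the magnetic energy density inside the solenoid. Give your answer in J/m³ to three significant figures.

u ≈ 30.8 J/m³

B = μ₀nI = (4π×10⁻⁷)(3.570×10^3)(1.96) = 8.793×10^-3 T.
u = B²/(2μ₀) = (8.793×10^-3)²/(2×4π×10⁻⁷) = 30.76 J/m³.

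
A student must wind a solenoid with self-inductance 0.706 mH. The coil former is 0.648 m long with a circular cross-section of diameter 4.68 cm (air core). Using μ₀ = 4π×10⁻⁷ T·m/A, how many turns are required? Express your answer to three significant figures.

A = π(d/2)² = π(2.340×10^-2 m)² = 1.720×10^-3 m².
From L = μ₀N²A/ℓ, N = √(Lℓ / (μ₀A)).
N = √[(7.060×10^-4)(0.648) / ((4π×10⁻⁷)×1.720×10^-3)] = √(2.116×10^5) ≈ 460.0.

N ≈ 460 turns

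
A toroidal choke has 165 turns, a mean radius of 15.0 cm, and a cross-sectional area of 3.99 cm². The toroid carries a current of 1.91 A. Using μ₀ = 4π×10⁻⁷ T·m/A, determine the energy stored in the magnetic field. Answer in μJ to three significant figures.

L = μ₀N²A/(2πR) = (4π×10⁻⁷)(165)²(3.990×10^-4)/(2π×0.15) = 1.448×10^-5 H.
U = ½LI² = ½(1.448×10^-5)(1.91)² = 2.642×10^-5 J.

U ≈ 26.4 μJ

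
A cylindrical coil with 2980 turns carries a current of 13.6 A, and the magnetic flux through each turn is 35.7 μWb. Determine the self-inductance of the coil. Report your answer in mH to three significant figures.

Self-inductance is defined by L = NΦ_B/I (flux linkage over current).
L = (2980)(3.570×10^-5 Wb)/(13.6 A) = 7.822×10^-3 H.

L ≈ 7.82 mH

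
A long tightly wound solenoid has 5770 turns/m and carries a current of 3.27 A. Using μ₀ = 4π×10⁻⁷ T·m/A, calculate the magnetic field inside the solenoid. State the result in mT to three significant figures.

Inside a long solenoid, B = μ₀nI.
B = (4π×10⁻⁷)(5.770×10^3 m⁻¹)(3.27 A) = 2.371×10^-2 T.

B ≈ 23.7 mT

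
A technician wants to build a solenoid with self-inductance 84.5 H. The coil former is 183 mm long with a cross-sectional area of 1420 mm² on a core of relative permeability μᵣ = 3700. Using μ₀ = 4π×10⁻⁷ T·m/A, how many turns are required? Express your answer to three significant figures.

A = 1420 mm² = 1.420×10^-3 m².
From L = μ₀μᵣN²A/ℓ, N = √(Lℓ / (μ₀μᵣA)).
N = √[(84.5)(0.183) / ((4π×10⁻⁷)(3700)×1.420×10^-3)] = √(2.342×10^6) ≈ 1530.4.

N ≈ 1530 turns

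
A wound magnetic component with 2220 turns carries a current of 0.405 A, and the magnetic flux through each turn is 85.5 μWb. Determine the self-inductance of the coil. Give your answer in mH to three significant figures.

Self-inductance is defined by L = NΦ_B/I (flux linkage over current).
L = (2220)(8.550×10^-5 Wb)/(0.405 A) = 0.4687 H.

L ≈ 469 mH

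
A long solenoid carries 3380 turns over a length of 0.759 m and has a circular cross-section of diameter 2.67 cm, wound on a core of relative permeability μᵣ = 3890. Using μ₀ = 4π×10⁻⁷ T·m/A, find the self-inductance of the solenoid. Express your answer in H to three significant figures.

L ≈ 41.2 H

A = π(d/2)² = π(1.335×10^-2 m)² = 5.599×10^-4 m².
For a long solenoid, L = μ₀μᵣN²A/ℓ.
L = (4π×10⁻⁷)(3890)(3380)²(5.599×10^-4)/(0.759 m) = 41.2 H.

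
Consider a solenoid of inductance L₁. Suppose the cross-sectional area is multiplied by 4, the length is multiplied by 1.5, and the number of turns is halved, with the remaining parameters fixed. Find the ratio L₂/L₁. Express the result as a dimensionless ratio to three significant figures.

For a solenoid, L ∝ μᵣN²A/ℓ.
L₂/L₁ = (4) × (1.5)^-1 × (0.5)^2 = 0.667.

L₂/L₁ = 0.667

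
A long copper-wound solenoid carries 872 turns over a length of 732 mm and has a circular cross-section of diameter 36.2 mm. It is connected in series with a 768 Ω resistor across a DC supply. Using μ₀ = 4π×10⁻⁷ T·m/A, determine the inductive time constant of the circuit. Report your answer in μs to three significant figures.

A = π(d/2)² = π(1.810×10^-2 m)² = 1.029×10^-3 m².
L = μ₀N²A/ℓ = (4π×10⁻⁷)(872)²(1.029×10^-3)/(0.732) = 1.344×10^-3 H.
τ = L/R = (1.344×10^-3)/(768) = 1.749×10^-6 s.

τ ≈ 1.75 μs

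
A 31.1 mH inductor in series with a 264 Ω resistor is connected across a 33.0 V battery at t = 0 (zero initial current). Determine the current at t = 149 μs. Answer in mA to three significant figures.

I ≈ 89.7 mA

τ = L/R = 3.110×10^-2/264 = 1.178×10^-4 s; final current I_∞ = ε/R = 33.0/264 = 0.125 A.
I(t) = I_∞(1 − e^(−t/τ)) with t/τ = 1.265.
I = (0.125)(1 − e^(−1.265)) = 8.971×10^-2 A.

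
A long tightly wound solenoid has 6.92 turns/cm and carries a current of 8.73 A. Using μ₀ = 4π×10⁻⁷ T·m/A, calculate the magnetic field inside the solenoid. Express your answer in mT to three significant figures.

B ≈ 7.59 mT

Inside a long solenoid, B = μ₀nI.
B = (4π×10⁻⁷)(692 m⁻¹)(8.73 A) = 7.592×10^-3 T.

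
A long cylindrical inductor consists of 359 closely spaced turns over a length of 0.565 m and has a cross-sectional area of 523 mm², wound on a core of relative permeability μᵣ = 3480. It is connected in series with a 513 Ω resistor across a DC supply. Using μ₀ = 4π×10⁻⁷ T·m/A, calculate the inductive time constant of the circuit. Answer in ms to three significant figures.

τ ≈ 1.02 ms

A = 523 mm² = 5.230×10^-4 m².
L = μ₀μᵣN²A/ℓ = (4π×10⁻⁷)(3480)(359)²(5.230×10^-4)/(0.565) = 0.5217 H.
τ = L/R = (0.5217)/(513) = 1.017×10^-3 s.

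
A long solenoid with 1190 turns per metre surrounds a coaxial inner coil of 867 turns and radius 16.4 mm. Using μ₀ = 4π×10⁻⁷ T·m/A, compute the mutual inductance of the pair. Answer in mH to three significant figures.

M ≈ 1.10 mH

The outer solenoid produces a uniform field B₁ = μ₀n₁I₁ across the inner coil,
so the flux linkage is N₂Φ = N₂B₁A₂ = μ₀n₁N₂A₂·I₁, giving M = μ₀n₁N₂A₂.
A₂ = πr² = π(1.640×10^-2 m)² = 8.450×10^-4 m².
M = (4π×10⁻⁷)(1190)(867)(8.450×10^-4) = 1.096×10^-3 H.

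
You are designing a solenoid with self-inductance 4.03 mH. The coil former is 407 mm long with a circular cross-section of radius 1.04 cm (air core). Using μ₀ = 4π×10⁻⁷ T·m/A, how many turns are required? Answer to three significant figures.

N ≈ 1960 turns

A = πr² = π(1.040×10^-2 m)² = 3.398×10^-4 m².
From L = μ₀N²A/ℓ, N = √(Lℓ / (μ₀A)).
N = √[(4.030×10^-3)(0.407) / ((4π×10⁻⁷)×3.398×10^-4)] = √(3.841×10^6) ≈ 1959.9.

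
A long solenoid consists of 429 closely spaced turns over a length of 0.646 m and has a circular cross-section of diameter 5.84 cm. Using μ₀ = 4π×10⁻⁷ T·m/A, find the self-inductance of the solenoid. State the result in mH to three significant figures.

A = π(d/2)² = π(2.920×10^-2 m)² = 2.679×10^-3 m².
For a long solenoid, L = μ₀N²A/ℓ.
L = (4π×10⁻⁷)(429)²(2.679×10^-3)/(0.646 m) = 9.590×10^-4 H.

L ≈ 0.959 mH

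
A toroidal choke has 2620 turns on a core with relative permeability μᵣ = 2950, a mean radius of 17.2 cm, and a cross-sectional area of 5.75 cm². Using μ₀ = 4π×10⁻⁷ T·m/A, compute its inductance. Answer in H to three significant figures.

For a thin toroid, L = μ₀μᵣN²A/(2πR).
L = (4π×10⁻⁷)(2950)(2620)²(5.750×10^-4) / (2π×0.172 m) = 13.54 H.

L ≈ 13.5 H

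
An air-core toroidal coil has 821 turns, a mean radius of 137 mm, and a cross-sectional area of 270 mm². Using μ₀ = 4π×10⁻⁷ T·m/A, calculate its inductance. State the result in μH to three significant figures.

L ≈ 266 μH

For a thin toroid, L = μ₀N²A/(2πR).
L = (4π×10⁻⁷)(821)²(2.700×10^-4) / (2π×0.137 m) = 2.657×10^-4 H.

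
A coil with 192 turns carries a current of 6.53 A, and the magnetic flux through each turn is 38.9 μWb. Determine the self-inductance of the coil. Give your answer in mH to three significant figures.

L ≈ 1.14 mH

Self-inductance is defined by L = NΦ_B/I (flux linkage over current).
L = (192)(3.890×10^-5 Wb)/(6.53 A) = 1.144×10^-3 H.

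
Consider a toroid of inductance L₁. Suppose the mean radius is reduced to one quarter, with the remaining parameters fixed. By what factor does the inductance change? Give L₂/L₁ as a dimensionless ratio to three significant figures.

For a toroid, L ∝ μᵣN²A/R.
L₂/L₁ = (0.25)^-1 = 4.00.

L₂/L₁ = 4.00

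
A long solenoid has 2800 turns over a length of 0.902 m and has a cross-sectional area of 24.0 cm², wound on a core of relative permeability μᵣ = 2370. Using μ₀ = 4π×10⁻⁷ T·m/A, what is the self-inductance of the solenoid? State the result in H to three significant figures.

L ≈ 62.1 H

A = 24.0 cm² = 2.400×10^-3 m².
For a long solenoid, L = μ₀μᵣN²A/ℓ.
L = (4π×10⁻⁷)(2370)(2800)²(2.400×10^-3)/(0.902 m) = 62.13 H.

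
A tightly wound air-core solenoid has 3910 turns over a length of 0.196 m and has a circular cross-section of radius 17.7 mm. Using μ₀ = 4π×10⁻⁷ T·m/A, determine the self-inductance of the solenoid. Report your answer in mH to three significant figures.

A = πr² = π(1.770×10^-2 m)² = 9.842×10^-4 m².
For a long solenoid, L = μ₀N²A/ℓ.
L = (4π×10⁻⁷)(3910)²(9.842×10^-4)/(0.196 m) = 9.647×10^-2 H.

L ≈ 96.5 mH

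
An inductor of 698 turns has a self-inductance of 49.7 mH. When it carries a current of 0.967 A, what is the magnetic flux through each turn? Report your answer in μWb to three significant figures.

From L = NΦ_B/I, the flux per turn is Φ_B = LI/N.
Φ_B = (4.970×10^-2 H)(0.967 A)/698 = 6.885×10^-5 Wb.

Φ_B ≈ 68.9 μWb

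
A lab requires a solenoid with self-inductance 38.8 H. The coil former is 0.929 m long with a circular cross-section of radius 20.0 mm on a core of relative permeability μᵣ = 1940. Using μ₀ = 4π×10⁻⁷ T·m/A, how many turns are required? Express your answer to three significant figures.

A = πr² = π(2.000×10^-2 m)² = 1.257×10^-3 m².
From L = μ₀μᵣN²A/ℓ, N = √(Lℓ / (μ₀μᵣA)).
N = √[(38.8)(0.929) / ((4π×10⁻⁷)(1940)×1.257×10^-3)] = √(1.177×10^7) ≈ 3430.1.

N ≈ 3430 turns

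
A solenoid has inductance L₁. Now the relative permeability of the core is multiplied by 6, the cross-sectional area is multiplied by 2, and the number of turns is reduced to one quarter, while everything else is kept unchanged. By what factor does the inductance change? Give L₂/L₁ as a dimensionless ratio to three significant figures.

For a solenoid, L ∝ μᵣN²A/ℓ.
L₂/L₁ = (6) × (2) × (0.25)^2 = 0.750.

L₂/L₁ = 0.750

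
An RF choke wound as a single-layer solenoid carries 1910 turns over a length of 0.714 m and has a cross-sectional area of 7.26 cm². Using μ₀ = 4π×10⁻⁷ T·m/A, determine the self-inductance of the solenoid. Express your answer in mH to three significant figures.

L ≈ 4.66 mH

A = 7.26 cm² = 7.260×10^-4 m².
For a long solenoid, L = μ₀N²A/ℓ.
L = (4π×10⁻⁷)(1910)²(7.260×10^-4)/(0.714 m) = 4.661×10^-3 H.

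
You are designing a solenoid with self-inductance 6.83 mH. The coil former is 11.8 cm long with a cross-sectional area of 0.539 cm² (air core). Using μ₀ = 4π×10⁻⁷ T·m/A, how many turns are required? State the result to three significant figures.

A = 0.539 cm² = 5.390×10^-5 m².
From L = μ₀N²A/ℓ, N = √(Lℓ / (μ₀A)).
N = √[(6.830×10^-3)(0.118) / ((4π×10⁻⁷)×5.390×10^-5)] = √(1.190×10^7) ≈ 3449.5.

N ≈ 3450 turns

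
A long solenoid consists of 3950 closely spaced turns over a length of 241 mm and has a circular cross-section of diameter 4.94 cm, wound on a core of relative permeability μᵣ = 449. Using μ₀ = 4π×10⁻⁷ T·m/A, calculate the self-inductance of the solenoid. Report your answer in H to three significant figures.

L ≈ 70.0 H

A = π(d/2)² = π(2.470×10^-2 m)² = 1.917×10^-3 m².
For a long solenoid, L = μ₀μᵣN²A/ℓ.
L = (4π×10⁻⁷)(449)(3950)²(1.917×10^-3)/(0.241 m) = 70.01 H.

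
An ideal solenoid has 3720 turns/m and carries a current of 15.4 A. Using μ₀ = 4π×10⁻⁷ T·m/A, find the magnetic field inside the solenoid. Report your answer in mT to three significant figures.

B ≈ 72.0 mT

Inside a long solenoid, B = μ₀nI.
B = (4π×10⁻⁷)(3.720×10^3 m⁻¹)(15.4 A) = 7.199×10^-2 T.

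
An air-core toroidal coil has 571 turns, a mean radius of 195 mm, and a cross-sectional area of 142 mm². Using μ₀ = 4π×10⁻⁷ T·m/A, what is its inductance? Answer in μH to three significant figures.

L ≈ 47.5 μH

For a thin toroid, L = μ₀N²A/(2πR).
L = (4π×10⁻⁷)(571)²(1.420×10^-4) / (2π×0.195 m) = 4.748×10^-5 H.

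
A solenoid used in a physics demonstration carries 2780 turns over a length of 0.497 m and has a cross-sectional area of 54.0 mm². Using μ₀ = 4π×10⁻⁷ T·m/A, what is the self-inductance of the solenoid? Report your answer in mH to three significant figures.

L ≈ 1.06 mH

A = 54.0 mm² = 5.400×10^-5 m².
For a long solenoid, L = μ₀N²A/ℓ.
L = (4π×10⁻⁷)(2780)²(5.400×10^-5)/(0.497 m) = 1.055×10^-3 H.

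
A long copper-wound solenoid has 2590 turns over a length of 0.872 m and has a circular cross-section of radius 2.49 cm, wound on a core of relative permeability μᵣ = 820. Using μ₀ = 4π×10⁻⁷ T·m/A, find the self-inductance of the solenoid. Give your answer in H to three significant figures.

A = πr² = π(2.490×10^-2 m)² = 1.948×10^-3 m².
For a long solenoid, L = μ₀μᵣN²A/ℓ.
L = (4π×10⁻⁷)(820)(2590)²(1.948×10^-3)/(0.872 m) = 15.44 H.

L ≈ 15.4 H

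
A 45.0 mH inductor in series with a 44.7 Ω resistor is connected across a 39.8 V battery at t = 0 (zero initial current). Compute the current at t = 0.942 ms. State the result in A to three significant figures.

τ = L/R = 4.500×10^-2/44.7 = 1.007×10^-3 s; final current I_∞ = ε/R = 39.8/44.7 = 0.8904 A.
I(t) = I_∞(1 − e^(−t/τ)) with t/τ = 0.936.
I = (0.8904)(1 − e^(−0.936)) = 0.5411 A.

I ≈ 0.541 A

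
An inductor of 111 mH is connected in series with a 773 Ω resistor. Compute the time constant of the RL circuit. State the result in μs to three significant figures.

τ = L/R = (0.111 H)/(773 Ω) = 1.436×10^-4 s.

τ ≈ 144 μs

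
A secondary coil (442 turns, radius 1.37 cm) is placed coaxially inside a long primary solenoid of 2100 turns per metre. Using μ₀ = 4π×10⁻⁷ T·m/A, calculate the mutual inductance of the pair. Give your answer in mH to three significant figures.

M ≈ 0.688 mH

The outer solenoid produces a uniform field B₁ = μ₀n₁I₁ across the inner coil,
so the flux linkage is N₂Φ = N₂B₁A₂ = μ₀n₁N₂A₂·I₁, giving M = μ₀n₁N₂A₂.
A₂ = πr² = π(1.370×10^-2 m)² = 5.896×10^-4 m².
M = (4π×10⁻⁷)(2100)(442)(5.896×10^-4) = 6.878×10^-4 H.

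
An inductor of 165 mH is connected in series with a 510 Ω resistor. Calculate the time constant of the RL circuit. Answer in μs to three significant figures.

τ = L/R = (0.165 H)/(510 Ω) = 3.235×10^-4 s.

τ ≈ 324 μs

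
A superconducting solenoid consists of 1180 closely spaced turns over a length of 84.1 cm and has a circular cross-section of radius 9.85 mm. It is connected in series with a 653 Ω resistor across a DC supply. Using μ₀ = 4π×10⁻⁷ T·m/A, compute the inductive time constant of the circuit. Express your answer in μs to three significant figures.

τ ≈ 0.971 μs

A = πr² = π(9.850×10^-3 m)² = 3.048×10^-4 m².
L = μ₀N²A/ℓ = (4π×10⁻⁷)(1180)²(3.048×10^-4)/(0.841) = 6.342×10^-4 H.
τ = L/R = (6.342×10^-4)/(653) = 9.712×10^-7 s.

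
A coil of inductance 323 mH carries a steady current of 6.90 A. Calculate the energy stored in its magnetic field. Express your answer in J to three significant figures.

U ≈ 7.69 J

Stored magnetic energy: U = ½LI².
U = ½(0.323 H)(6.90 A)² = 7.689 J.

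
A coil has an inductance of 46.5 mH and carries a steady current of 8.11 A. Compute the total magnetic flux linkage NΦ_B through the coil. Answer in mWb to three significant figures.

From L = NΦ_B/I, the flux linkage is NΦ_B = LI.
NΦ_B = (4.650×10^-2 H)(8.11 A) = 0.3771 Wb.

NΦ_B ≈ 377 mWb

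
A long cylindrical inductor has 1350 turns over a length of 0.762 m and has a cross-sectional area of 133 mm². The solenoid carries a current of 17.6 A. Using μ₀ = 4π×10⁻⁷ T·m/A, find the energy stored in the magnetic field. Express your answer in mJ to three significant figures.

U ≈ 61.9 mJ

A = 133 mm² = 1.330×10^-4 m².
L = μ₀N²A/ℓ = (4π×10⁻⁷)(1350)²(1.330×10^-4)/(0.762) = 3.997×10^-4 H.
U = ½LI² = ½(3.997×10^-4)(17.6)² = 6.191×10^-2 J.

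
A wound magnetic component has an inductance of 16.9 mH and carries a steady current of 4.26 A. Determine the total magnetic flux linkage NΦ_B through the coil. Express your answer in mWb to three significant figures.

From L = NΦ_B/I, the flux linkage is NΦ_B = LI.
NΦ_B = (1.690×10^-2 H)(4.26 A) = 7.199×10^-2 Wb.

NΦ_B ≈ 72.0 mWb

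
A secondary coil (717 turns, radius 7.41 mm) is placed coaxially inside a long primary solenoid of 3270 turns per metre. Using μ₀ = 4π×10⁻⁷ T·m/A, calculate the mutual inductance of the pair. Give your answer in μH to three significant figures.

M ≈ 508 μH

The outer solenoid produces a uniform field B₁ = μ₀n₁I₁ across the inner coil,
so the flux linkage is N₂Φ = N₂B₁A₂ = μ₀n₁N₂A₂·I₁, giving M = μ₀n₁N₂A₂.
A₂ = πr² = π(7.410×10^-3 m)² = 1.72499×10^-4 m².
M = (4π×10⁻⁷)(3270)(717)(1.72499×10^-4) = 5.082×10^-4 H.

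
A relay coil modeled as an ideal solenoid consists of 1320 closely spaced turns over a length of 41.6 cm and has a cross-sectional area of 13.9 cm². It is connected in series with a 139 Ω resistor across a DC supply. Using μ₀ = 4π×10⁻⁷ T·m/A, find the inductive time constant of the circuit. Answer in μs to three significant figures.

τ ≈ 52.6 μs

A = 13.9 cm² = 1.390×10^-3 m².
L = μ₀N²A/ℓ = (4π×10⁻⁷)(1320)²(1.390×10^-3)/(0.416) = 7.316×10^-3 H.
τ = L/R = (7.316×10^-3)/(139) = 5.263×10^-5 s.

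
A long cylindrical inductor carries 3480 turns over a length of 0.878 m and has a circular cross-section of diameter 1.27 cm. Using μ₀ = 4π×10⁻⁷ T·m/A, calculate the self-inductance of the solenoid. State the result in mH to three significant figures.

L ≈ 2.20 mH

A = π(d/2)² = π(6.350×10^-3 m)² = 1.267×10^-4 m².
For a long solenoid, L = μ₀N²A/ℓ.
L = (4π×10⁻⁷)(3480)²(1.267×10^-4)/(0.878 m) = 2.196×10^-3 H.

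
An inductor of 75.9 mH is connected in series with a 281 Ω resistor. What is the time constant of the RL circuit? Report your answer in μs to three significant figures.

τ = L/R = (7.590×10^-2 H)/(281 Ω) = 2.701×10^-4 s.

τ ≈ 270 μs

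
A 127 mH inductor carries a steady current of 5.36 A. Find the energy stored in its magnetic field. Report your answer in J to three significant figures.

U ≈ 1.82 J

Stored magnetic energy: U = ½LI².
U = ½(0.127 H)(5.36 A)² = 1.824 J.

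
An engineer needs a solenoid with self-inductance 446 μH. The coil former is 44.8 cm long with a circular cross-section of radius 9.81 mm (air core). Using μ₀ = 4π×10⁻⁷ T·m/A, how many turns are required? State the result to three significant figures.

A = πr² = π(9.810×10^-3 m)² = 3.023×10^-4 m².
From L = μ₀N²A/ℓ, N = √(Lℓ / (μ₀A)).
N = √[(4.460×10^-4)(0.448) / ((4π×10⁻⁷)×3.023×10^-4)] = √(5.259×10^5) ≈ 725.2.

N ≈ 725 turns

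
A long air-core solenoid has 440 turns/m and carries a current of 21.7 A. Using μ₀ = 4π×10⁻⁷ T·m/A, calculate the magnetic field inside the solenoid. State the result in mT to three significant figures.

B ≈ 12.0 mT

Inside a long solenoid, B = μ₀nI.
B = (4π×10⁻⁷)(440 m⁻¹)(21.7 A) = 1.200×10^-2 T.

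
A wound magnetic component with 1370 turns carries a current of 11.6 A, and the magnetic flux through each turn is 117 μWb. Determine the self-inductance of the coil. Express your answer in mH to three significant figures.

Self-inductance is defined by L = NΦ_B/I (flux linkage over current).
L = (1370)(1.170×10^-4 Wb)/(11.6 A) = 1.382×10^-2 H.

L ≈ 13.8 mH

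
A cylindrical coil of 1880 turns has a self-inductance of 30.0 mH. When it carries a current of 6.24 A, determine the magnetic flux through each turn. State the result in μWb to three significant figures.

Φ_B ≈ 99.6 μWb

From L = NΦ_B/I, the flux per turn is Φ_B = LI/N.
Φ_B = (3.000×10^-2 H)(6.24 A)/1880 = 9.957×10^-5 Wb.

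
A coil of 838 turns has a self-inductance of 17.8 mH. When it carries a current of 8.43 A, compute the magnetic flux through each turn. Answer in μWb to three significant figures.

From L = NΦ_B/I, the flux per turn is Φ_B = LI/N.
Φ_B = (1.780×10^-2 H)(8.43 A)/838 = 1.791×10^-4 Wb.

Φ_B ≈ 179 μWb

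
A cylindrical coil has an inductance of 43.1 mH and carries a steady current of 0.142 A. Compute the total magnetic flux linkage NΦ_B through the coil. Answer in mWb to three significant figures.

From L = NΦ_B/I, the flux linkage is NΦ_B = LI.
NΦ_B = (4.310×10^-2 H)(0.142 A) = 6.120×10^-3 Wb.

NΦ_B ≈ 6.12 mWb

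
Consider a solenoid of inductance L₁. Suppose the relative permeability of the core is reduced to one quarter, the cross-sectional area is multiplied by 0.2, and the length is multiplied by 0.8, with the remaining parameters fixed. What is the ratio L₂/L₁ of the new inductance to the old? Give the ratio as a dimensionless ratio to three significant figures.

L₂/L₁ = 0.0625

For a solenoid, L ∝ μᵣN²A/ℓ.
L₂/L₁ = (0.25) × (0.2) × (0.8)^-1 = 0.0625.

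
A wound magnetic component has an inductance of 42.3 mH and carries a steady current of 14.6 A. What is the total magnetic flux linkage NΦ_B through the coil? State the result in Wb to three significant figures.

NΦ_B ≈ 0.618 Wb

From L = NΦ_B/I, the flux linkage is NΦ_B = LI.
NΦ_B = (4.230×10^-2 H)(14.6 A) = 0.6176 Wb.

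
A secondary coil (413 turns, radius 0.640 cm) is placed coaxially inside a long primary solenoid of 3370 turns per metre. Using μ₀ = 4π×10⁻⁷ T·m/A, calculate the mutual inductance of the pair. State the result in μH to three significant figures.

M ≈ 225 μH

The outer solenoid produces a uniform field B₁ = μ₀n₁I₁ across the inner coil,
so the flux linkage is N₂Φ = N₂B₁A₂ = μ₀n₁N₂A₂·I₁, giving M = μ₀n₁N₂A₂.
A₂ = πr² = π(6.400×10^-3 m)² = 1.287×10^-4 m².
M = (4π×10⁻⁷)(3370)(413)(1.287×10^-4) = 2.251×10^-4 H.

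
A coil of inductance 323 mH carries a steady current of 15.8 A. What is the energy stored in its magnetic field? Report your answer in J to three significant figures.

U ≈ 40.3 J

Stored magnetic energy: U = ½LI².
U = ½(0.323 H)(15.8 A)² = 40.32 J.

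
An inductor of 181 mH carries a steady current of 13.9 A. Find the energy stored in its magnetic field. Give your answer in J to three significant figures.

Stored magnetic energy: U = ½LI².
U = ½(0.181 H)(13.9 A)² = 17.49 J.

U ≈ 17.5 J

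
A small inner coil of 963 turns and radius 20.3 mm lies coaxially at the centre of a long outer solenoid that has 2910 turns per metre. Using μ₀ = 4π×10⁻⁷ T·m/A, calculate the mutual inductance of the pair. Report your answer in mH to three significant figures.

The outer solenoid produces a uniform field B₁ = μ₀n₁I₁ across the inner coil,
so the flux linkage is N₂Φ = N₂B₁A₂ = μ₀n₁N₂A₂·I₁, giving M = μ₀n₁N₂A₂.
A₂ = πr² = π(2.030×10^-2 m)² = 1.2946×10^-3 m².
M = (4π×10⁻⁷)(2910)(963)(1.2946×10^-3) = 4.559×10^-3 H.

M ≈ 4.56 mH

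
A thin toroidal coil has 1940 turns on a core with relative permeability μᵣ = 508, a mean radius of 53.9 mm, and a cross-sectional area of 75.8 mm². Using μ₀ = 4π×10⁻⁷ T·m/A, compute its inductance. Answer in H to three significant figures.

For a thin toroid, L = μ₀μᵣN²A/(2πR).
L = (4π×10⁻⁷)(508)(1940)²(7.580×10^-5) / (2π×5.390×10^-2 m) = 0.5377 H.

L ≈ 0.538 H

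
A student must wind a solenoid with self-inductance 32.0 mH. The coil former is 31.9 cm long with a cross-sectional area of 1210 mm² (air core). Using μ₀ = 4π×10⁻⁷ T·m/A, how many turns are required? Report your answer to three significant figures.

N ≈ 2590 turns

A = 1210 mm² = 1.210×10^-3 m².
From L = μ₀N²A/ℓ, N = √(Lℓ / (μ₀A)).
N = √[(3.200×10^-2)(0.319) / ((4π×10⁻⁷)×1.210×10^-3)] = √(6.713×10^6) ≈ 2591.0.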